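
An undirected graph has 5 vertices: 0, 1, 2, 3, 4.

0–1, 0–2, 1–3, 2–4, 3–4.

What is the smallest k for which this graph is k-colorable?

3

The cycle 0-1-3-4-2-0 has odd length 5, so it cannot be 2-colored; at least 3 colors are needed.
3 colors suffice: 0=green, 1=blue, 2=red, 3=red, 4=blue. Every edge joins two different colors.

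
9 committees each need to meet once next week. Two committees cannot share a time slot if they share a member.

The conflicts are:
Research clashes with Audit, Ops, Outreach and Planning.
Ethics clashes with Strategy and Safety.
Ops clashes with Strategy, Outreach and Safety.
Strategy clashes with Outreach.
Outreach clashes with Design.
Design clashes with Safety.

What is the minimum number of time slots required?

Ops, Strategy, Outreach all conflict with each other, so at least 3 time slots are needed.
3 time slots suffice: time slot 1 → {Audit, Outreach, Planning, Safety}; time slot 2 → {Research, Strategy, Design}; time slot 3 → {Ethics, Ops}. Each listed conflict is separated.

3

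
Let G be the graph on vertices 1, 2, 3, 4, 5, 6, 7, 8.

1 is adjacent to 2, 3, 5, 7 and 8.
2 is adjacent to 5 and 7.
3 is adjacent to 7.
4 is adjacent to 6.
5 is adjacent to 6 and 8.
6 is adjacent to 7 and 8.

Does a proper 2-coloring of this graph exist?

1, 2, 5 are mutually adjacent, so at least 3 colors are needed.
So 2 colors are not enough.

No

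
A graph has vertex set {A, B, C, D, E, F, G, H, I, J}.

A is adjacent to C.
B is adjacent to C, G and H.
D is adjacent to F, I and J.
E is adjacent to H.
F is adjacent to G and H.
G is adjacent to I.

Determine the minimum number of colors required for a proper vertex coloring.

D and J are adjacent, so at least 2 colors are needed.
2 colors suffice: color 1 → {A, B, E, F, I, J}; color 2 → {C, D, G, H}. No two adjacent vertices share a color.

2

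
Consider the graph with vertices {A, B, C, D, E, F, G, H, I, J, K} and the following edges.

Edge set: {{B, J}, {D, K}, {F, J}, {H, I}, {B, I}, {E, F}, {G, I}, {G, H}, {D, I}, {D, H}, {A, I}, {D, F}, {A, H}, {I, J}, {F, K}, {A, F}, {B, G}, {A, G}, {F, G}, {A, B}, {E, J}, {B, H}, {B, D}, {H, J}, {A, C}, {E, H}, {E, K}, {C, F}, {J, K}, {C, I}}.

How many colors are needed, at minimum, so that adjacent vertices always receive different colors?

A, B, G, H, I are mutually adjacent (a clique of size 5), so at least 5 colors are needed.
5 colors suffice: color 1 → {F, I}; color 2 → {C, H, K}; color 3 → {B, E}; color 4 → {A, D, J}; color 5 → {G}. No two adjacent vertices share a color.

5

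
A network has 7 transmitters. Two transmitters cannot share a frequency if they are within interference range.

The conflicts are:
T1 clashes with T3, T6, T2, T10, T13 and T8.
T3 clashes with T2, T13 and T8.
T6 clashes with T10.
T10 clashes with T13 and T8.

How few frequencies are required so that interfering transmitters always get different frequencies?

T1, T3, T8 all conflict with each other, so at least 3 frequencies are needed.
3 frequencies suffice: T1=1, T3=2, T6=3, T2=3, T10=2, T13=3, T8=3. Each listed conflict is separated.

3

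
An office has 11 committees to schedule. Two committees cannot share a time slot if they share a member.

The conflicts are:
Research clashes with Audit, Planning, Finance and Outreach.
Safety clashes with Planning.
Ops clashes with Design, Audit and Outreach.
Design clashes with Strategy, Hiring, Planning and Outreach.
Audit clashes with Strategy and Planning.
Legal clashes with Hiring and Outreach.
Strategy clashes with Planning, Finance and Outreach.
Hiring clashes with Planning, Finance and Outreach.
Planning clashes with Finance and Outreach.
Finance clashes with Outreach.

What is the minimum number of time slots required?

Hiring, Planning, Finance, Outreach all conflict with each other, so at least 4 time slots are needed.
4 time slots suffice: time slot 1 → {Safety, Audit, Outreach}; time slot 2 → {Ops, Legal, Planning}; time slot 3 → {Research, Strategy, Hiring}; time slot 4 → {Design, Finance}. Every pair that conflicts lands in different time slots.

4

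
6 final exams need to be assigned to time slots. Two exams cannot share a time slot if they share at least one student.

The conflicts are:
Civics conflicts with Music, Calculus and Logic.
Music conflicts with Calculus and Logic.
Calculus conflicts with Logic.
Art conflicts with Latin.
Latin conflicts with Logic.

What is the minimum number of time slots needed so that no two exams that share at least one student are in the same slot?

Civics, Music, Calculus, Logic all conflict with each other, so at least 4 time slots are needed.
4 time slots suffice: time slot 1 → {Art, Logic}; time slot 2 → {Music, Latin}; time slot 3 → {Civics}; time slot 4 → {Calculus}. Every pair that conflicts lands in different time slots.

4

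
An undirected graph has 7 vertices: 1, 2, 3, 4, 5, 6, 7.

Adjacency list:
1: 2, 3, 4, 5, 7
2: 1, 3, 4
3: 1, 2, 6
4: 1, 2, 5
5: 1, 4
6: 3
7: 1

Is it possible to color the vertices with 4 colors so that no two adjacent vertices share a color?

Yes

The chromatic number is 3. 1, 2, 4 are pairwise adjacent, so at least 3 colors are needed.
3 colors suffice: color a → {1, 6}; color b → {3, 4, 7}; color c → {2, 5}.
Since 4 ≥ 3, a proper 4-coloring certainly exists.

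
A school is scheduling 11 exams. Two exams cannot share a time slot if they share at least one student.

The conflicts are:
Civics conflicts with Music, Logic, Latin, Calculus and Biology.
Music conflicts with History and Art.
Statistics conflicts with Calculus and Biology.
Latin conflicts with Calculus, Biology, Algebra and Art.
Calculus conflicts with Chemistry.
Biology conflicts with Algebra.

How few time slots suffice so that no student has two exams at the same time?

3

Latin, Biology, Algebra all conflict with each other, so at least 3 time slots are needed.
3 time slots suffice: time slot 1 → {Music, Statistics, Logic, Latin, Chemistry}; time slot 2 → {Civics, History, Algebra, Art}; time slot 3 → {Calculus, Biology}. Each listed conflict is separated.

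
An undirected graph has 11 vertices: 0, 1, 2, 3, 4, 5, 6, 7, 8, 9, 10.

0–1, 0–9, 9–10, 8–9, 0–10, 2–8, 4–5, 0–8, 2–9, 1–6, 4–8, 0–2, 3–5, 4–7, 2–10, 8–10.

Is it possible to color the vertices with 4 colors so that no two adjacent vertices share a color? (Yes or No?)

No

0, 2, 8, 9, 10 are pairwise adjacent (a clique of size 5), so at least 5 colors are needed.
So 4 colors are not enough.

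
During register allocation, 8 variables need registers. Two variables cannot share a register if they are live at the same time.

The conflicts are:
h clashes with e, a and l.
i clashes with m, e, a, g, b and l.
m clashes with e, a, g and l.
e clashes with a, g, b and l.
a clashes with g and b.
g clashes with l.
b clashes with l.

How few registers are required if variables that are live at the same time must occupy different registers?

5

i, m, e, g, l all conflict with each other, so at least 5 registers are needed.
5 registers suffice: h=3, i=3, m=5, e=1, a=2, g=4, b=4, l=2. Every pair that conflicts lands in different registers.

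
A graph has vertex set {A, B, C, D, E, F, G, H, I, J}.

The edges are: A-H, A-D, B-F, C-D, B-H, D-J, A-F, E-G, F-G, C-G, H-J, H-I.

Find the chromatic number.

The cycle C-G-F-A-D-C has odd length 5, so it cannot be 2-colored; at least 3 colors are needed.
A valid assignment using 3 colors: A=2, B=2, C=3, D=1, E=1, F=1, G=2, H=1, I=2, J=2. No two adjacent vertices share a color.

3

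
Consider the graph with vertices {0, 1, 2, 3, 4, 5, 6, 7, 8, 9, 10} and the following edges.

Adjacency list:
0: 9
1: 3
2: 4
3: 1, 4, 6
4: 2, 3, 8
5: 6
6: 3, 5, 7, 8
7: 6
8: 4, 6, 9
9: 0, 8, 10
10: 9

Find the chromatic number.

2

2 and 4 are adjacent, so at least 2 colors are needed.
2 colors suffice: color a → {1, 4, 6, 9}; color b → {0, 2, 3, 5, 7, 8, 10}. No two adjacent vertices share a color.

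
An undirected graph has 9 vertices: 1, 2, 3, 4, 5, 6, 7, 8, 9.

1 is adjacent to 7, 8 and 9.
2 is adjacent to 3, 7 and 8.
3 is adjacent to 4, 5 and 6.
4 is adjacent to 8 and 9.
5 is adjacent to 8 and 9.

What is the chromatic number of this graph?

2

5 and 9 are adjacent, so at least 2 colors are needed.
2 colors suffice: color a → {3, 7, 8, 9}; color b → {1, 2, 4, 5, 6}. Every edge joins two different colors.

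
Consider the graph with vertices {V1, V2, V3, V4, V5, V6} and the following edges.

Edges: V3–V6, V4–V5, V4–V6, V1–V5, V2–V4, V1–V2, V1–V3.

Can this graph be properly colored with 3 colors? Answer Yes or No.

Yes

The chromatic number is 3. The cycle V3-V1-V2-V4-V6-V3 has odd length 5, so it cannot be 2-colored; at least 3 colors are needed.
One proper 3-coloring: V1=1, V2=2, V3=2, V4=1, V5=2, V6=3.
That is already a proper 3-coloring.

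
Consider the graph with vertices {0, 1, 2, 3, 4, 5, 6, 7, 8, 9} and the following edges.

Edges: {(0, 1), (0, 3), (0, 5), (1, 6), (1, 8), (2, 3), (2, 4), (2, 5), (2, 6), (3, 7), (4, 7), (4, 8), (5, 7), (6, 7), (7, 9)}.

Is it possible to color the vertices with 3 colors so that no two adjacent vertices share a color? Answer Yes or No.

Yes

The chromatic number is 3. The cycle 1-0-5-2-6-1 has odd length 5, so it cannot be 2-colored; at least 3 colors are needed.
3 colors suffice: 0=c, 1=a, 2=a, 3=b, 4=b, 5=b, 6=b, 7=a, 8=c, 9=b.
That is already a proper 3-coloring.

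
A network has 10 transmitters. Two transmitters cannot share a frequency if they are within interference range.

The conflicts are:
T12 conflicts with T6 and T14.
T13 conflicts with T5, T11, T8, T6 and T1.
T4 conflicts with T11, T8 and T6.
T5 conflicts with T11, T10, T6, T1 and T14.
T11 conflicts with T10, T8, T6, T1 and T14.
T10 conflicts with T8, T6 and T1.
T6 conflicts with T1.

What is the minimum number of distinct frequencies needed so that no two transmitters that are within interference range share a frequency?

5

T5, T11, T10, T6, T1 pairwise conflict, so at least 5 frequencies are needed.
Using 5 frequencies: T12=1, T13=4, T4=3, T5=3, T11=1, T10=4, T8=2, T6=2, T1=5, T14=2. No two conflicting transmitters share a frequency.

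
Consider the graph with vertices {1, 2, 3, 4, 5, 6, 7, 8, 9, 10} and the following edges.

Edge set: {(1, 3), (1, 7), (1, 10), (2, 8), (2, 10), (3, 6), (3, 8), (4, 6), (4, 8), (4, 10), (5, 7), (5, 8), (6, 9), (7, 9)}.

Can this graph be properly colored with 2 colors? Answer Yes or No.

No

The cycle 10-4-6-3-1-10 has odd length 5, so it cannot be 2-colored; at least 3 colors are needed.
So 2 colors are not enough.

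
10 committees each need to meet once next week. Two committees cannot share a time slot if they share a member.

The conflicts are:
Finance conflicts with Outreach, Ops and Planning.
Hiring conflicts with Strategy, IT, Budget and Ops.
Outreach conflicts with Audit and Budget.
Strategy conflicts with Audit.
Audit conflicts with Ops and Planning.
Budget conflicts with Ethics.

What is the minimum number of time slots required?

3

The cycle Outreach-Audit-Ops-Hiring-Budget-Outreach has odd length 5, so it cannot be 2-colored; at least 3 time slots are needed.
3 time slots suffice: Finance=1, Hiring=1, Outreach=2, Strategy=2, Audit=1, IT=2, Budget=3, Ops=2, Planning=2, Ethics=1. Each listed conflict is separated.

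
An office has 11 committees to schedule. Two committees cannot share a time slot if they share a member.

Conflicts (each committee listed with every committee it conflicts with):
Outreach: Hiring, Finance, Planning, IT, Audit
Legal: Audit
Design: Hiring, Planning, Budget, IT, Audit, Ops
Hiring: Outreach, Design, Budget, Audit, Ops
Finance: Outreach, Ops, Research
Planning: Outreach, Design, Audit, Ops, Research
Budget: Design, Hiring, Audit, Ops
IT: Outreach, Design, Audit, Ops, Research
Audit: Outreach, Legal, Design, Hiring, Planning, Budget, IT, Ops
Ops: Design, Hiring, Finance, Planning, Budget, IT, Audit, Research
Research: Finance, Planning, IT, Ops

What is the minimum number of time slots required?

Design, Hiring, Budget, Audit, Ops are mutually in conflict, so at least 5 time slots are needed.
5 time slots suffice: time slot 1 → {Audit, Research}; time slot 2 → {Outreach, Legal, Ops}; time slot 3 → {Design, Finance}; time slot 4 → {Hiring, Planning, IT}; time slot 5 → {Budget}. Each listed conflict is separated.

5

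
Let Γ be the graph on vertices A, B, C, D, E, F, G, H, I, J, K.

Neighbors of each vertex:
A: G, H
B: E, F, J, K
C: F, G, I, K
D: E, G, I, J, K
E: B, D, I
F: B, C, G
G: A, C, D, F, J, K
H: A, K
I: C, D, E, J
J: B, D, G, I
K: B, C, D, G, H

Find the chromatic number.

3

C, F, G are mutually adjacent, so at least 3 colors are needed.
3 colors suffice: color 1 → {B, G, H, I}; color 2 → {A, E, F, J, K}; color 3 → {C, D}. No two adjacent vertices share a color.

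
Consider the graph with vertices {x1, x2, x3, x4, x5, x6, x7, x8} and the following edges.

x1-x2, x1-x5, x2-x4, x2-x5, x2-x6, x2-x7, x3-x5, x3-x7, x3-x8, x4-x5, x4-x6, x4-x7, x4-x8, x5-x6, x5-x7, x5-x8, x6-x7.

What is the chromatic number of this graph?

5

x2, x4, x5, x6, x7 form a clique, so at least 5 colors are needed.
One proper 5-coloring: x1=2, x2=4, x3=3, x4=3, x5=1, x6=5, x7=2, x8=2. Every edge joins two different colors.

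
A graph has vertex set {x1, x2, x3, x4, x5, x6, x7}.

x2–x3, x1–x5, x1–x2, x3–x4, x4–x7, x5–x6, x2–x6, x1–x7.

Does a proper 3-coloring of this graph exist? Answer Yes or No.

Yes

The chromatic number is 3. The cycle x4-x3-x2-x1-x7-x4 has odd length 5, so it cannot be 2-colored; at least 3 colors are needed.
3 colors suffice: color R → {x2, x5, x7}; color B → {x1, x3, x6}; color G → {x4}.
That is already a proper 3-coloring.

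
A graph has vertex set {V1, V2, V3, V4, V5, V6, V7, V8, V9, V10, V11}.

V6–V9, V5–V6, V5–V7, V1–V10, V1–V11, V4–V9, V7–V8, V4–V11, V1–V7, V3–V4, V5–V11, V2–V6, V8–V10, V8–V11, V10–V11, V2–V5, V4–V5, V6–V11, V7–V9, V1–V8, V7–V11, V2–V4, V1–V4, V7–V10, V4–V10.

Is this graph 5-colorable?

The chromatic number is 5. V1, V7, V8, V10, V11 are mutually adjacent (a clique of size 5), so at least 5 colors are needed.
A valid assignment using 5 colors: V1=3, V2=2, V3=2, V4=1, V5=3, V6=1, V7=1, V8=5, V9=2, V10=4, V11=2.
That is already a proper 5-coloring.

Yes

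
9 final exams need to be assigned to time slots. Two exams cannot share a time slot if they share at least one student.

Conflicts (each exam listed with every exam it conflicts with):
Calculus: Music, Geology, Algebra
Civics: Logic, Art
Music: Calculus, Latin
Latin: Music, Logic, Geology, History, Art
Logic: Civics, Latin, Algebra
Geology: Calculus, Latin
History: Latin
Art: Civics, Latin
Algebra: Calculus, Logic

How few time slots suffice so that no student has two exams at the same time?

The cycle Logic-Latin-Music-Calculus-Algebra-Logic has odd length 5, so it cannot be 2-colored; at least 3 time slots are needed.
3 time slots suffice: time slot 1 → {Calculus, Civics, Latin}; time slot 2 → {Music, Logic, Geology, History, Art}; time slot 3 → {Algebra}. No two conflicting exams share a time slot.

3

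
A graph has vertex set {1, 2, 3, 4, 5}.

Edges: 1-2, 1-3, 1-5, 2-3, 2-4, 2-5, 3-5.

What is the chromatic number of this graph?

1, 2, 3, 5 are mutually adjacent (a clique of size 4), so at least 4 colors are needed.
4 colors suffice: 1=blue, 2=red, 3=green, 4=blue, 5=yellow. No two adjacent vertices share a color.

4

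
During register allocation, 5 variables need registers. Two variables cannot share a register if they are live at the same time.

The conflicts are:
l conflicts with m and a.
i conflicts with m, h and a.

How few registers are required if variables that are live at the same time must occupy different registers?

l and a conflict, so at least 2 registers are needed.
A valid assignment using 2 registers: l=1, i=1, m=2, h=2, a=2. Each listed conflict is separated.

2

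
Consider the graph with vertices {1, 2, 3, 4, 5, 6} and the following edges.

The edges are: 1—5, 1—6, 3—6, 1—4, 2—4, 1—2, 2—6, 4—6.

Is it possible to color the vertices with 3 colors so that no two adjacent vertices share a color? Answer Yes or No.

No

1, 2, 4, 6 are mutually adjacent (a clique of size 4), so at least 4 colors are needed.
So 3 colors are not enough.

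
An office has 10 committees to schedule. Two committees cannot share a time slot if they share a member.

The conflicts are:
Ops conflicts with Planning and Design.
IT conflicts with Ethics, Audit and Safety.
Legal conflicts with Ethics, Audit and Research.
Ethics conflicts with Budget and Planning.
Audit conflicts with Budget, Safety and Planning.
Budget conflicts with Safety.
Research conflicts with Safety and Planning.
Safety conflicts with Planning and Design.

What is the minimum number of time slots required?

3

IT, Audit, Safety pairwise conflict, so at least 3 time slots are needed.
Using 3 time slots: Ops=1, IT=3, Legal=3, Ethics=1, Audit=2, Budget=3, Research=2, Safety=1, Planning=3, Design=2. No two conflicting committees share a time slot.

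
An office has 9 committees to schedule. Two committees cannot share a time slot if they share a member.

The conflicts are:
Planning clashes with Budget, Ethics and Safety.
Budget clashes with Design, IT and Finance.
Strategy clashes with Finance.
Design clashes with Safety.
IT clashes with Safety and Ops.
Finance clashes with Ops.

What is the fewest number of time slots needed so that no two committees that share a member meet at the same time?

Finance and Ops conflict, so at least 2 time slots are needed.
2 time slots suffice: time slot 1 → {Budget, Ethics, Strategy, Safety, Ops}; time slot 2 → {Planning, Design, IT, Finance}. Each listed conflict is separated.

2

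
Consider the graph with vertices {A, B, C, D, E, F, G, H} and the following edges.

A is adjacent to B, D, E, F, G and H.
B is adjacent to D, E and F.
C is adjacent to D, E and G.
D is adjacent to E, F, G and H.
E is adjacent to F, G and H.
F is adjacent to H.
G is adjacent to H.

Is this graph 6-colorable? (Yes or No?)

The chromatic number is 5. A, B, D, E, F are mutually adjacent (a clique of size 5), so at least 5 colors are needed.
One proper 5-coloring: A=green, B=purple, C=green, D=red, E=blue, F=yellow, G=yellow, H=purple.
Since 6 ≥ 5, a proper 6-coloring certainly exists.

Yes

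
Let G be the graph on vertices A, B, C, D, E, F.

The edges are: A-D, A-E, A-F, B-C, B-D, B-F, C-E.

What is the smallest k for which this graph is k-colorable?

3

The cycle C-B-F-A-E-C has odd length 5, so it cannot be 2-colored; at least 3 colors are needed.
3 colors suffice: color 1 → {A, B}; color 2 → {C, D, F}; color 3 → {E}. Each edge has distinct colors on its endpoints.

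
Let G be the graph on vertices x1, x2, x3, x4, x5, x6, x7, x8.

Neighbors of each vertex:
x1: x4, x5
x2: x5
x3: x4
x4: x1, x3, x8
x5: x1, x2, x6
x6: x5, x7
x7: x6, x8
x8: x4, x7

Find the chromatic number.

2

x1 and x5 are adjacent, so at least 2 colors are needed.
2 colors suffice: color 1 → {x4, x5, x7}; color 2 → {x1, x2, x3, x6, x8}. Every edge joins two different colors.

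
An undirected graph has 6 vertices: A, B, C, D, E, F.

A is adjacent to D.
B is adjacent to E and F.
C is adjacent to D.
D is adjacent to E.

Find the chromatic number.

D and E are adjacent, so at least 2 colors are needed.
One proper 2-coloring: A=2, B=1, C=2, D=1, E=2, F=2. No two adjacent vertices share a color.

2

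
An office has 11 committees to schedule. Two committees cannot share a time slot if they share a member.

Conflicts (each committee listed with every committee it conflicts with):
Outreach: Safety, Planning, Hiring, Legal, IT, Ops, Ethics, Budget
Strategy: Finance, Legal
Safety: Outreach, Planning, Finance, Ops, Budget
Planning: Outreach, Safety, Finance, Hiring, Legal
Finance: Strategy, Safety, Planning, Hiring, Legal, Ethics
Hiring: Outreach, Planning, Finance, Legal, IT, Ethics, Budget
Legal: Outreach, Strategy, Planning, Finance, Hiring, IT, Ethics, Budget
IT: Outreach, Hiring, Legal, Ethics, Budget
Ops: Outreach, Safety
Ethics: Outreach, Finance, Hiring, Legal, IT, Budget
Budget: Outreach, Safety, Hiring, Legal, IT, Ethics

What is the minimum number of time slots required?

Outreach, Hiring, Legal, IT, Ethics, Budget are mutually in conflict, so at least 6 time slots are needed.
6 time slots suffice: time slot 1 → {Outreach, Finance}; time slot 2 → {Safety, Legal}; time slot 3 → {Strategy, Hiring, Ops}; time slot 4 → {Planning, Ethics}; time slot 5 → {Budget}; time slot 6 → {IT}. Each listed conflict is separated.

6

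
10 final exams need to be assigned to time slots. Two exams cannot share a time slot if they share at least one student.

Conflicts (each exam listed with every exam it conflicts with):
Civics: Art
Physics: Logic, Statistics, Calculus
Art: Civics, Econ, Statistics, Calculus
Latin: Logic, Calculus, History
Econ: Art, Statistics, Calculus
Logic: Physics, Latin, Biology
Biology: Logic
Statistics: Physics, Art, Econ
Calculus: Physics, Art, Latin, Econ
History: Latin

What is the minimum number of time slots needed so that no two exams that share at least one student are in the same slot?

Art, Econ, Statistics pairwise conflict, so at least 3 time slots are needed.
A valid assignment using 3 time slots: Civics=1, Physics=2, Art=2, Latin=2, Econ=3, Logic=1, Biology=2, Statistics=1, Calculus=1, History=1. No two conflicting exams share a time slot.

3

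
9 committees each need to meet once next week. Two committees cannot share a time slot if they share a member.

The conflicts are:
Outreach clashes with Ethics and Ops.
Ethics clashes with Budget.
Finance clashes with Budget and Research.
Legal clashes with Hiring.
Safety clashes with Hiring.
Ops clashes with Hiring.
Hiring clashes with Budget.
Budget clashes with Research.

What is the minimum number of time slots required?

3

Finance, Budget, Research are mutually in conflict, so at least 3 time slots are needed.
3 time slots suffice: time slot 1 → {Legal, Safety, Ops, Budget}; time slot 2 → {Ethics, Finance, Hiring}; time slot 3 → {Outreach, Research}. Every pair that conflicts lands in different time slots.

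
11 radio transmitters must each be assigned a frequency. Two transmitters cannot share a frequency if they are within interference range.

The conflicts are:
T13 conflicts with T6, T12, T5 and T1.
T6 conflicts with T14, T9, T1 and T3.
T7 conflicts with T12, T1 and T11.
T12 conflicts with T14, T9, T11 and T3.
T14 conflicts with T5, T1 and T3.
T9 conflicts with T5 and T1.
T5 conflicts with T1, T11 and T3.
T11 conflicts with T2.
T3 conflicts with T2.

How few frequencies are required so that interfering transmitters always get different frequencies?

3

T12, T14, T3 are mutually in conflict, so at least 3 frequencies are needed.
3 frequencies suffice: frequency 1 → {T6, T12, T5, T2}; frequency 2 → {T1, T11, T3}; frequency 3 → {T13, T7, T14, T9}. Each listed conflict is separated.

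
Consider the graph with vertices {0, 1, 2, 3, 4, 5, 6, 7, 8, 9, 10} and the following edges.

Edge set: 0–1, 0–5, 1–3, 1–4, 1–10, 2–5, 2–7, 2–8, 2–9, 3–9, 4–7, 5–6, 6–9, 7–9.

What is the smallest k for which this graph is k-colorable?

3

2, 7, 9 are mutually adjacent, so at least 3 colors are needed.
3 colors suffice: color red → {1, 2, 6}; color blue → {4, 5, 8, 9, 10}; color green → {0, 3, 7}. Each edge has distinct colors on its endpoints.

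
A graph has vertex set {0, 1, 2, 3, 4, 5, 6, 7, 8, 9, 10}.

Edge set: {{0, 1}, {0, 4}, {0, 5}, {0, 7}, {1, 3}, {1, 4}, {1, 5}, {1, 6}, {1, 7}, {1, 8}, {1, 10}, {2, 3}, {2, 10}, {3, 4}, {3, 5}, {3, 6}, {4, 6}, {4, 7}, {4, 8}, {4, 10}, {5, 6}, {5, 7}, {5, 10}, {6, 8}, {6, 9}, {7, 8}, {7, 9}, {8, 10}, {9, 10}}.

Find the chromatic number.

1, 3, 5, 6 are mutually adjacent (a clique of size 4), so at least 4 colors are needed.
A valid assignment using 4 colors: 0=d, 1=a, 2=a, 3=d, 4=b, 5=b, 6=c, 7=c, 8=d, 9=a, 10=c. Every edge joins two different colors.

4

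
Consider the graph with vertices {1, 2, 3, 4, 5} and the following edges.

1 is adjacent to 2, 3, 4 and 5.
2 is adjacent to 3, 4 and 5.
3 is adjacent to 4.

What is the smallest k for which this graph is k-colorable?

1, 2, 3, 4 form a clique, so at least 4 colors are needed.
One proper 4-coloring: 1=blue, 2=red, 3=yellow, 4=green, 5=green. Each edge has distinct colors on its endpoints.

4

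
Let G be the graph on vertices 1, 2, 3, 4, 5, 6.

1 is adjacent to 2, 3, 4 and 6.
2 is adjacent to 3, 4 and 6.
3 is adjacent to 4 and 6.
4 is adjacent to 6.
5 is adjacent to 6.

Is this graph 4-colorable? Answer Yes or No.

1, 2, 3, 4, 6 form a clique, so at least 5 colors are needed.
So 4 colors are not enough.

No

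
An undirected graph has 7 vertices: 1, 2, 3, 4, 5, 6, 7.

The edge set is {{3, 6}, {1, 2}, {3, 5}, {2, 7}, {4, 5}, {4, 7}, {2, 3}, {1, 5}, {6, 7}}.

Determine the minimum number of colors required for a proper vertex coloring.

3

The cycle 4-5-1-2-7-4 has odd length 5, so it cannot be 2-colored; at least 3 colors are needed.
A valid assignment using 3 colors: 1=red, 2=blue, 3=red, 4=green, 5=blue, 6=blue, 7=red. Each edge has distinct colors on its endpoints.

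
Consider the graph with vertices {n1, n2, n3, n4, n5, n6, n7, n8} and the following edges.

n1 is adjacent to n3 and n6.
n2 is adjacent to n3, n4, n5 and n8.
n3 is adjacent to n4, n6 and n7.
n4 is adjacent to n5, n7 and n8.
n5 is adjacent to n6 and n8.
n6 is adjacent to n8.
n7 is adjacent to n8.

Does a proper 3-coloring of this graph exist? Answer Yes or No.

n2, n4, n5, n8 are pairwise adjacent (a clique of size 4), so at least 4 colors are needed.
So 3 colors are not enough.

No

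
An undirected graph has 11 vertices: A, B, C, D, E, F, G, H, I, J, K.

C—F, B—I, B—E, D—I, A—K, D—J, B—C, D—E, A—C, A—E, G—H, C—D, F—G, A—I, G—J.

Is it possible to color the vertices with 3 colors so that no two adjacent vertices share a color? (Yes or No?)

Yes

The chromatic number is 3. The cycle J-G-F-C-D-J has odd length 5, so it cannot be 2-colored; at least 3 colors are needed.
3 colors suffice: A=1, B=1, C=2, D=1, E=2, F=3, G=1, H=2, I=2, J=2, K=2.
That is already a proper 3-coloring.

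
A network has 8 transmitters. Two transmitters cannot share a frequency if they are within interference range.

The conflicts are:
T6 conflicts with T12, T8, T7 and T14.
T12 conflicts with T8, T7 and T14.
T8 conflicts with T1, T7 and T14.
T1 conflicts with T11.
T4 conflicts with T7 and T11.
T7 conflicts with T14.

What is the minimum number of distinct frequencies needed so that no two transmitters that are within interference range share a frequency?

5

T6, T12, T8, T7, T14 pairwise conflict, so at least 5 frequencies are needed.
5 frequencies suffice: frequency 1 → {T1, T7}; frequency 2 → {T8, T11}; frequency 3 → {T6, T4}; frequency 4 → {T14}; frequency 5 → {T12}. Each listed conflict is separated.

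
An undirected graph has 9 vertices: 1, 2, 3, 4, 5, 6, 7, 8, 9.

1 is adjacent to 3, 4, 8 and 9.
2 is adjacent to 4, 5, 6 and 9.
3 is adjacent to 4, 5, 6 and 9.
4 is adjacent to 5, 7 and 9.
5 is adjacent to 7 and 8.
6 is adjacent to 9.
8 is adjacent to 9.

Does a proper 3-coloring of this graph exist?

No

1, 3, 4, 9 are pairwise adjacent (a clique of size 4), so at least 4 colors are needed.
So 3 colors are not enough.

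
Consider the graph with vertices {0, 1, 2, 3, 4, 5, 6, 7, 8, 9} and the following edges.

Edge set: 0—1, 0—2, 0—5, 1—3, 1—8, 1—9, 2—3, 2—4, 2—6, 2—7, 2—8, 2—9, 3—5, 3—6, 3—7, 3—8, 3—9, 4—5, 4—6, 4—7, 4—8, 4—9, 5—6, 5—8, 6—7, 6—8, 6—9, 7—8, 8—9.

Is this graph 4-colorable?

2, 3, 6, 8, 9 are mutually adjacent (a clique of size 5), so at least 5 colors are needed.
So 4 colors are not enough.

No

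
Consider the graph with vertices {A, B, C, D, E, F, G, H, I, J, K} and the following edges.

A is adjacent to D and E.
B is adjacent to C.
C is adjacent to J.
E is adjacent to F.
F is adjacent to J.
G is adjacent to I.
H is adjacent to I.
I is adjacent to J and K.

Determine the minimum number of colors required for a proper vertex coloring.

2

C and J are adjacent, so at least 2 colors are needed.
2 colors suffice: A=red, B=blue, C=red, D=blue, E=blue, F=red, G=blue, H=blue, I=red, J=blue, K=blue. Each edge has distinct colors on its endpoints.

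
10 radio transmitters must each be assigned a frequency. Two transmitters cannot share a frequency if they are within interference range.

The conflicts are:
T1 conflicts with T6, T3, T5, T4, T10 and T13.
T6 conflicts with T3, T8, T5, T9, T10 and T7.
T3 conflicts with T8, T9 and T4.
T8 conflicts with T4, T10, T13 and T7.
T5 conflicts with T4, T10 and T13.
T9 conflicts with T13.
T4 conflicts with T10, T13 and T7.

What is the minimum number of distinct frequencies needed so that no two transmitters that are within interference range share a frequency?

4

T1, T5, T4, T13 are mutually in conflict, so at least 4 frequencies are needed.
A valid assignment using 4 frequencies: T1=2, T6=1, T3=3, T8=2, T5=4, T9=2, T4=1, T10=3, T13=3, T7=3. Each listed conflict is separated.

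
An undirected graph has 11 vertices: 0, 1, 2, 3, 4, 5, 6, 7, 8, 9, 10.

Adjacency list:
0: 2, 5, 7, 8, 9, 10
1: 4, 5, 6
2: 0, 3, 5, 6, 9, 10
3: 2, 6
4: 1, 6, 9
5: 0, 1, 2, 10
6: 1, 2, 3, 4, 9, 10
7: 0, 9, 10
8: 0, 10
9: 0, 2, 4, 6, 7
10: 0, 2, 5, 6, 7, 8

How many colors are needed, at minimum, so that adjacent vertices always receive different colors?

4

0, 2, 5, 10 are mutually adjacent (a clique of size 4), so at least 4 colors are needed.
One proper 4-coloring: 0=a, 1=b, 2=c, 3=b, 4=c, 5=d, 6=a, 7=c, 8=c, 9=b, 10=b. No two adjacent vertices share a color.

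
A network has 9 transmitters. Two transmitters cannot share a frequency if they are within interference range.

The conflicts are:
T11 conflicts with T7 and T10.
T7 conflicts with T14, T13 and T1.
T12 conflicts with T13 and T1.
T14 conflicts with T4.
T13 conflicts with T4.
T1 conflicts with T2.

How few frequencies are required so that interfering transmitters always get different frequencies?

T14 and T4 conflict, so at least 2 frequencies are needed.
2 frequencies suffice: T11=2, T7=1, T12=1, T10=1, T14=2, T13=2, T1=2, T2=1, T4=1. Every pair that conflicts lands in different frequencies.

2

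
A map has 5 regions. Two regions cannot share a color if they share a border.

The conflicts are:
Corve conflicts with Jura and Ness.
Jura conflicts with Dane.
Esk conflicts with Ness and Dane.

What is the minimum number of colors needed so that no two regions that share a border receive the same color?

The cycle Corve-Ness-Esk-Dane-Jura-Corve has odd length 5, so it cannot be 2-colored; at least 3 colors are needed.
3 colors suffice: color 1 → {Jura, Esk}; color 2 → {Ness, Dane}; color 3 → {Corve}. Every pair that conflicts lands in different colors.

3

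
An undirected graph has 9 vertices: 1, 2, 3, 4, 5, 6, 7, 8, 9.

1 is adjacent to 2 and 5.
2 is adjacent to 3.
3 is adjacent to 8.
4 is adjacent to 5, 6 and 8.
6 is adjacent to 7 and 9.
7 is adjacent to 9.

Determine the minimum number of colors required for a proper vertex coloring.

3

6, 7, 9 are pairwise adjacent, so at least 3 colors are needed.
A valid assignment using 3 colors: 1=green, 2=red, 3=green, 4=red, 5=blue, 6=blue, 7=red, 8=blue, 9=green. No two adjacent vertices share a color.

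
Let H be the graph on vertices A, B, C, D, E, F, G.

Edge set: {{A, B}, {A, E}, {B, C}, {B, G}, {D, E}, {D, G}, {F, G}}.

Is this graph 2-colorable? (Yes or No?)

No

The cycle E-D-G-B-A-E has odd length 5, so it cannot be 2-colored; at least 3 colors are needed.
So 2 colors are not enough.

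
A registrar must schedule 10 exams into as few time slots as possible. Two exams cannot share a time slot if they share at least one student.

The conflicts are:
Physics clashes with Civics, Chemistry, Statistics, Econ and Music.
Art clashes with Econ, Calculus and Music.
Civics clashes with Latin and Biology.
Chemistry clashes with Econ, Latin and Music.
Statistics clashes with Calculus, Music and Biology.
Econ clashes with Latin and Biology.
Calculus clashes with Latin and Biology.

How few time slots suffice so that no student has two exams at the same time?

3

Statistics, Calculus, Biology pairwise conflict, so at least 3 time slots are needed.
3 time slots suffice: time slot 1 → {Physics, Art, Latin, Biology}; time slot 2 → {Civics, Econ, Calculus, Music}; time slot 3 → {Chemistry, Statistics}. No two conflicting exams share a time slot.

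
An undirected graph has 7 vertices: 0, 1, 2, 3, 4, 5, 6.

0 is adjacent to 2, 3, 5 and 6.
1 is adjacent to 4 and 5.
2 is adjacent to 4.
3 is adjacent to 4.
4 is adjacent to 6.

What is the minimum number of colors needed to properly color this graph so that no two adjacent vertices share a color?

The cycle 6-4-1-5-0-6 has odd length 5, so it cannot be 2-colored; at least 3 colors are needed.
3 colors suffice: color a → {0, 4}; color b → {1, 2, 3, 6}; color c → {5}. Each edge has distinct colors on its endpoints.

3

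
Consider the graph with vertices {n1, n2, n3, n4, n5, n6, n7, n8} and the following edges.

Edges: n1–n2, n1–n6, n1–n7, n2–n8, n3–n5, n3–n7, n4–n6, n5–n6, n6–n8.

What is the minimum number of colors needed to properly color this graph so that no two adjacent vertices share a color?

The cycle n7-n3-n5-n6-n1-n7 has odd length 5, so it cannot be 2-colored; at least 3 colors are needed.
A valid assignment using 3 colors: n1=2, n2=1, n3=3, n4=2, n5=2, n6=1, n7=1, n8=2. Every edge joins two different colors.

3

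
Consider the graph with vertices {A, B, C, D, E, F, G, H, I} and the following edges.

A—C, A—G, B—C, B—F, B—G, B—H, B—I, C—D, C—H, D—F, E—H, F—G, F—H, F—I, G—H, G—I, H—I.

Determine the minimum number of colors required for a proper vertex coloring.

5

B, F, G, H, I form a clique, so at least 5 colors are needed.
A valid assignment using 5 colors: A=red, B=green, C=blue, D=red, E=blue, F=blue, G=yellow, H=red, I=purple. No two adjacent vertices share a color.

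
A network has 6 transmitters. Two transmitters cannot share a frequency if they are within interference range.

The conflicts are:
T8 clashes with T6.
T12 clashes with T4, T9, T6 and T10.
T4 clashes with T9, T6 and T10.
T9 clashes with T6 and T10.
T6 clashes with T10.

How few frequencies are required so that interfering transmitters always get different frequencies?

T12, T4, T9, T6, T10 all conflict with each other, so at least 5 frequencies are needed.
5 frequencies suffice: frequency 1 → {T6}; frequency 2 → {T8, T12}; frequency 3 → {T9}; frequency 4 → {T4}; frequency 5 → {T10}. Each listed conflict is separated.

5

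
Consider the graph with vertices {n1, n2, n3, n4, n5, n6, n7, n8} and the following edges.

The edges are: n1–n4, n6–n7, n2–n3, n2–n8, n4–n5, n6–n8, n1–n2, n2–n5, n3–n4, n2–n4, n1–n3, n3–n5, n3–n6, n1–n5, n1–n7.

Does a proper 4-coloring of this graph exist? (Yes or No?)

n1, n2, n3, n4, n5 are mutually adjacent (a clique of size 5), so at least 5 colors are needed.
So 4 colors are not enough.

No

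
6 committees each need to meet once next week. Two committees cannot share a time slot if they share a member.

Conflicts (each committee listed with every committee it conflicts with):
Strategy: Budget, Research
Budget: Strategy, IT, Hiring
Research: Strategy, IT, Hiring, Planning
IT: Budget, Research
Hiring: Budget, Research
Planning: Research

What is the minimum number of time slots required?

2

Budget and IT conflict, so at least 2 time slots are needed.
2 time slots suffice: time slot 1 → {Budget, Research}; time slot 2 → {Strategy, IT, Hiring, Planning}. No two conflicting committees share a time slot.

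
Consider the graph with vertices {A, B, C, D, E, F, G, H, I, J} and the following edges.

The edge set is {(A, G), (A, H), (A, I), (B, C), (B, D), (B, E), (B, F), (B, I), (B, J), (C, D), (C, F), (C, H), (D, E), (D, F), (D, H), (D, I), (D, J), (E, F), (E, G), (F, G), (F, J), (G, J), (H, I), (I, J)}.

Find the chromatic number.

B, D, E, F are mutually adjacent (a clique of size 4), so at least 4 colors are needed.
One proper 4-coloring: A=yellow, B=blue, C=yellow, D=red, E=yellow, F=green, G=red, H=blue, I=green, J=yellow. Each edge has distinct colors on its endpoints.

4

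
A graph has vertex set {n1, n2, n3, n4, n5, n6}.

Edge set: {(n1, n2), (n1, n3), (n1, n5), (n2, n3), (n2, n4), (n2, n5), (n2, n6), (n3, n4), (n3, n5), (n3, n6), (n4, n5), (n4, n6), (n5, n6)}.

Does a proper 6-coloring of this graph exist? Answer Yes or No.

The chromatic number is 5. n2, n3, n4, n5, n6 are mutually adjacent (a clique of size 5), so at least 5 colors are needed.
5 colors suffice: n1=4, n2=1, n3=2, n4=5, n5=3, n6=4.
Since 6 ≥ 5, a proper 6-coloring certainly exists.

Yes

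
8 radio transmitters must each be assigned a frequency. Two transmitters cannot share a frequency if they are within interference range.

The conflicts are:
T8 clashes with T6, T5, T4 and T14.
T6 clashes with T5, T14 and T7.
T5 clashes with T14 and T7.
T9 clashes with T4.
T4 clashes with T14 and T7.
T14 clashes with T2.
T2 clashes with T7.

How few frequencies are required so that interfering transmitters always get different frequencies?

4

T8, T6, T5, T14 pairwise conflict, so at least 4 frequencies are needed.
4 frequencies suffice: frequency 1 → {T9, T14, T7}; frequency 2 → {T5, T4, T2}; frequency 3 → {T6}; frequency 4 → {T8}. No two conflicting transmitters share a frequency.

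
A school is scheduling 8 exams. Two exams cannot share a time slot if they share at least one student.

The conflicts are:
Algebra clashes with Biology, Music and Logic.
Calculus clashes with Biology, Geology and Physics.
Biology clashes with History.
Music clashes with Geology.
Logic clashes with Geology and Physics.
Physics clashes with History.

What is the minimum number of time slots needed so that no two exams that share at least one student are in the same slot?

The cycle Music-Algebra-Biology-Calculus-Geology-Music has odd length 5, so it cannot be 2-colored; at least 3 time slots are needed.
3 time slots suffice: time slot 1 → {Biology, Geology, Physics}; time slot 2 → {Algebra, Calculus, History}; time slot 3 → {Music, Logic}. Every pair that conflicts lands in different time slots.

3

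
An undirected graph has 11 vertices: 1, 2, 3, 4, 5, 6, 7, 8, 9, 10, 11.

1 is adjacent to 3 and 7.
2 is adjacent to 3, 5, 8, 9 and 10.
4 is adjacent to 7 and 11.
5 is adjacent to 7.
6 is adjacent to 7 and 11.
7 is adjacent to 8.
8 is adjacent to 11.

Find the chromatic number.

3

The cycle 2-8-7-1-3-2 has odd length 5, so it cannot be 2-colored; at least 3 colors are needed.
3 colors suffice: 1=c, 2=a, 3=b, 4=b, 5=b, 6=b, 7=a, 8=b, 9=b, 10=b, 11=a. Every edge joins two different colors.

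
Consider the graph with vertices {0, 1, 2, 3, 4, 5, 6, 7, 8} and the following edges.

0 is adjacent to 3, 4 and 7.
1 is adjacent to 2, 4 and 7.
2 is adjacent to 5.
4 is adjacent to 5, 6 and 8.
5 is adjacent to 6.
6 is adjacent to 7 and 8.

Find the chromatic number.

4, 6, 8 form a triangle, so at least 3 colors are needed.
3 colors suffice: color a → {2, 3, 4, 7}; color b → {0, 1, 6}; color c → {5, 8}. No two adjacent vertices share a color.

3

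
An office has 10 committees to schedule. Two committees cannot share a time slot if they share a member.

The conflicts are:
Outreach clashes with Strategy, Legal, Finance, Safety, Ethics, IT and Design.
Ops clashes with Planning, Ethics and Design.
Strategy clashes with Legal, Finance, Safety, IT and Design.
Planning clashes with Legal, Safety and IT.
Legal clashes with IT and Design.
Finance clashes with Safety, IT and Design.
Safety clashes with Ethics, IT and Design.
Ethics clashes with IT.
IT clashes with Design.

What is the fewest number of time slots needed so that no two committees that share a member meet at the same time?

6

Outreach, Strategy, Finance, Safety, IT, Design are mutually in conflict, so at least 6 time slots are needed.
Using 6 time slots: Outreach=4, Ops=1, Strategy=5, Planning=2, Legal=3, Finance=6, Safety=3, Ethics=2, IT=1, Design=2. No two conflicting committees share a time slot.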